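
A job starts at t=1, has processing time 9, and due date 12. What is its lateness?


Completion = 1 + 9 = 10
Lateness = C - d = 10 - 12
= -2


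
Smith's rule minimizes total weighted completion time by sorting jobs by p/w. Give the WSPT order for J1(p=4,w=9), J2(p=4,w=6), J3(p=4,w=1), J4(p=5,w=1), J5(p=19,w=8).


WSPT (Smith's rule): sort by p/w ascending
  J1: p/w = 4/9 = 0.444
  J2: p/w = 4/6 = 0.667
  J5: p/w = 19/8 = 2.375
  J3: p/w = 4/1 = 4.000
  J4: p/w = 5/1 = 5.000
Order: J1 → J2 → J5 → J3 → J4


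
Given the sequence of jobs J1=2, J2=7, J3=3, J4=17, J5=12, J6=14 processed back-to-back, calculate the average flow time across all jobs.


Completion times:
  J1: completes at 2
  J2: completes at 9
  J3: completes at 12
  J4: completes at 29
  J5: completes at 41
  J6: completes at 55
Sum = 148
Average = 148/6
= 24.67


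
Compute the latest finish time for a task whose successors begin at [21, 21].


LF = min of all successor start times
Successors start at: [21, 21]
LF = min(21, 21)
= 21


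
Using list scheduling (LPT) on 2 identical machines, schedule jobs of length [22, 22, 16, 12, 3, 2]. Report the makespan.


Jobs (LPT sorted): [22, 22, 16, 12, 3, 2]
Machines: 2
  J=22 → Machine 1 (load: 0+22=22)
  J=22 → Machine 2 (load: 0+22=22)
  J=16 → Machine 1 (load: 22+16=38)
  J=12 → Machine 2 (load: 22+12=34)
  J=3 → Machine 2 (load: 34+3=37)
  J=2 → Machine 2 (load: 37+2=39)
Machine loads: [38, 39]
Makespan = max = 39 time units


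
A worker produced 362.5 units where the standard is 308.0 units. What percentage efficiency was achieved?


Efficiency = (actual / standard) × 100
= (362.5 / 308.0) × 100
= 117.7%


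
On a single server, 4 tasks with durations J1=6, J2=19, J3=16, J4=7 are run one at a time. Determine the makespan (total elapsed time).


Sequential makespan: sum all processing times
= 6 + 19 + 16 + 7
= 48 time units


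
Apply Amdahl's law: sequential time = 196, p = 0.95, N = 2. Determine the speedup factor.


Amdahl's law: T_p = T × ((1-p) + p/N)
= 196 × ((1-0.95) + 0.95/2)
= 196 × (0.05 + 0.4750)
= 196 × 0.5250
= 102.90
Speedup = 196/102.90
= 1.90×


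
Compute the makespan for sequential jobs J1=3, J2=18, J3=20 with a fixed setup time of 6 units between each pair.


Makespan = Σ processing + (n-1) × setup
= (3 + 18 + 20) + (3-1)×6
= 41 + 12
= 53 time units


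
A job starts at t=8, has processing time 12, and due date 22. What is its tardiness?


Completion = start + processing = 8 + 12 = 20
Tardiness = max(0, C - d) = max(0, 20 - 22)
= max(0, -2)
= 0


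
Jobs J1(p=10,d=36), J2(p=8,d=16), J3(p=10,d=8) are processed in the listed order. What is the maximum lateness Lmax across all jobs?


Lateness per job (L = C - d):
  J1: C=10, d=36, L=-26
  J2: C=18, d=16, L=2
  J3: C=28, d=8, L=20
Lmax = max(-26, 2, 20)
= 20


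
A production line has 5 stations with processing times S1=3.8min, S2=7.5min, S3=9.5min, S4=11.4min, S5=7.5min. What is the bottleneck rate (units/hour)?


Bottleneck = longest station time
Station times: [3.8, 7.5, 9.5, 11.4, 7.5]
Max = 11.4 min
Rate = 60 / 11.4
= 5.26 units/hour (bottleneck: 11.4min)


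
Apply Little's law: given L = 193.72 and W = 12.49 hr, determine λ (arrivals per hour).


Little's law: L = λW → λ = L / W
= 193.72 / 12.49
= 15.51 per hour


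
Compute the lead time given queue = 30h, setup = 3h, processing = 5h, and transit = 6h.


Lead time = queue + setup + processing + transit
= 30 + 3 + 5 + 6
= 44 hours


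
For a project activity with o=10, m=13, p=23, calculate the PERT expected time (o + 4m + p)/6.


te = (o + 4m + p) / 6
= (10 + 4×13 + 23) / 6
= (10 + 52 + 23) / 6
= 85 / 6
= 14.17


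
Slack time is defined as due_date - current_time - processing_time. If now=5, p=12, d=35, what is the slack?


Slack = due - current_time - processing
= 35 - 5 - 12
= 18


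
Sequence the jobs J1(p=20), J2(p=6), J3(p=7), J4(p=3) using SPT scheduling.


SPT: sort by shortest processing time
  J4: p=3
  J2: p=6
  J3: p=7
  J1: p=20
Order: J4 → J2 → J3 → J1


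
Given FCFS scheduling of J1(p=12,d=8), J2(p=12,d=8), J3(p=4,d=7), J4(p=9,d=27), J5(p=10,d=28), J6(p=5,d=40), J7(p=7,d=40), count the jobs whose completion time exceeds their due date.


Completion vs due date:
  J1: C=12, d=8 → TARDY
  J2: C=24, d=8 → TARDY
  J3: C=28, d=7 → TARDY
  J4: C=37, d=27 → TARDY
  J5: C=47, d=28 → TARDY
  J6: C=52, d=40 → TARDY
  J7: C=59, d=40 → TARDY
Tardy jobs: J1, J2, J3, J4, J5, J6, J7
Count = 7


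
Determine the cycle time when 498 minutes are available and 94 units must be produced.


Cycle time = available time / demand
= 498 / 94
= 5.30 min/unit


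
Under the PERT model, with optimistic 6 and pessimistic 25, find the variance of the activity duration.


σ² = ((p - o) / 6)² = (p - o)² / 36
= (25 - 6)² / 36
= 19² / 36
= 361 / 36
= 10.0278


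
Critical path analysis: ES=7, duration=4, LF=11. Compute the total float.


EF = ES + duration = 7 + 4 = 11
LS = LF - duration = 11 - 4 = 7
Total Float = LF - EF = 11 - 11
(or LS - ES = 7 - 7)
= 0


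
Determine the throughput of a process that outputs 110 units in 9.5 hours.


Throughput = units / time
= 110 / 9.5
= 11.6 units/hour


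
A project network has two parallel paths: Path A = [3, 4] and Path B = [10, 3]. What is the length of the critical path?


Path A: 3 + 4 = 7
Path B: 10 + 3 = 13
Critical path = longest = max(7, 13)
= 13 (Path B)


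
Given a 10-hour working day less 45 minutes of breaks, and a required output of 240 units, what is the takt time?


Available = 10×60 - 45 = 555 min
Takt time = 555 / 240
= 2.31 min/unit


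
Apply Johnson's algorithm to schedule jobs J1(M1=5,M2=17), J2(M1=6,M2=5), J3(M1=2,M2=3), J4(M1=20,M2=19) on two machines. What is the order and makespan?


Johnson's rule:
Group 1 (M1≤M2, sort by M1): ['J3', 'J1']
Group 2 (M1>M2, sort desc M2): ['J4', 'J2']
Sequence: J3 → J1 → J4 → J2
Makespan calculation:
  J3: M1 done=2, M2 done=5
  J1: M1 done=7, M2 done=24
  J4: M1 done=27, M2 done=46
  J2: M1 done=33, M2 done=51
= Sequence: J3 → J1 → J4 → J2, Makespan: 51


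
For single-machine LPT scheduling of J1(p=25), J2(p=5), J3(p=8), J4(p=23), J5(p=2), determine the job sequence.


LPT: sort by longest processing time first
  J1: p=25
  J4: p=23
  J3: p=8
  J2: p=5
  J5: p=2
Order: J1 → J4 → J3 → J2 → J5


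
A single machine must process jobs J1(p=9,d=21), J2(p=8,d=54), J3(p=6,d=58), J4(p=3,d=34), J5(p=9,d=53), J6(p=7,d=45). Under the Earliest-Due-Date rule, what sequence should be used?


EDD: sort by earliest due date
  J1: d=21, p=9
  J4: d=34, p=3
  J6: d=45, p=7
  J5: d=53, p=9
  J2: d=54, p=8
  J3: d=58, p=6
Order: J1 → J4 → J6 → J5 → J2 → J3


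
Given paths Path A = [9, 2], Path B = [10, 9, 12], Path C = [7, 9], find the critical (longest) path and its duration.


Path A: 9 + 2 = 11
Path B: 10 + 9 + 12 = 31
Path C: 7 + 9 = 16
Critical path = longest = max(11, 31, 16)
= 31 (Path B)


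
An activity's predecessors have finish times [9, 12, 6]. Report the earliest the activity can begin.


ES = max of all predecessor completion times
Predecessors: [9, 12, 6]
ES = max(9, 12, 6)
= 12


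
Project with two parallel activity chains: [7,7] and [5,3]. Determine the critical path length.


Path A: 7 + 7 = 14
Path B: 5 + 3 = 8
Critical path = longest = max(14, 8)
= 14 (Path A)


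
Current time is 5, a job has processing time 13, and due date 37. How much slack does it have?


Slack = due - current_time - processing
= 37 - 5 - 13
= 19


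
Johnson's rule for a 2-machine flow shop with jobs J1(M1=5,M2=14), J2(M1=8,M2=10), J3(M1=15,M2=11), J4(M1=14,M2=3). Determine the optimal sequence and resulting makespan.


Johnson's rule:
Group 1 (M1≤M2, sort by M1): ['J1', 'J2']
Group 2 (M1>M2, sort desc M2): ['J3', 'J4']
Sequence: J1 → J2 → J3 → J4
Makespan calculation:
  J1: M1 done=5, M2 done=19
  J2: M1 done=13, M2 done=29
  J3: M1 done=28, M2 done=40
  J4: M1 done=42, M2 done=45
= Sequence: J1 → J2 → J3 → J4, Makespan: 45


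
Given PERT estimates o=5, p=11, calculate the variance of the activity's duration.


σ² = ((p - o) / 6)² = (p - o)² / 36
= (11 - 5)² / 36
= 6² / 36
= 36 / 36
= 1.0000


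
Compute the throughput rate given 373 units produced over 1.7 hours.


Throughput = units / time
= 373 / 1.7
= 219.4 units/hour


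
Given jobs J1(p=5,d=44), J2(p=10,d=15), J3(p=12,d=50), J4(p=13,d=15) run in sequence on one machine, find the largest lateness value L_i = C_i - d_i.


Lateness per job (L = C - d):
  J1: C=5, d=44, L=-39
  J2: C=15, d=15, L=0
  J3: C=27, d=50, L=-23
  J4: C=40, d=15, L=25
Lmax = max(-39, 0, -23, 25)
= 25


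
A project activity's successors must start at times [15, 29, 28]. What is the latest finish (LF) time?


LF = min of all successor start times
Successors start at: [15, 29, 28]
LF = min(15, 29, 28)
= 15


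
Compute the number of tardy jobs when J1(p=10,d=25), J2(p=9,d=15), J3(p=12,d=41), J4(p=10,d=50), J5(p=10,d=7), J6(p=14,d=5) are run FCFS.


Completion vs due date:
  J1: C=10, d=25 → on time
  J2: C=19, d=15 → TARDY
  J3: C=31, d=41 → on time
  J4: C=41, d=50 → on time
  J5: C=51, d=7 → TARDY
  J6: C=65, d=5 → TARDY
Tardy jobs: J2, J5, J6
Count = 3


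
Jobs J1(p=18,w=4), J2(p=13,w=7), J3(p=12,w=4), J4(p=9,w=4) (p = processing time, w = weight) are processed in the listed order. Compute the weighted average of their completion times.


Completion times:
  J1: C=18, w×C=4×18=72
  J2: C=31, w×C=7×31=217
  J3: C=43, w×C=4×43=172
  J4: C=52, w×C=4×52=208
Sum w×C = 669
Sum w = 19
Weighted avg = 669/19
= 35.21


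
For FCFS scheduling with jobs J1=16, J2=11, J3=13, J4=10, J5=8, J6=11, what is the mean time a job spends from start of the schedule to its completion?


Completion times:
  J1: completes at 16
  J2: completes at 27
  J3: completes at 40
  J4: completes at 50
  J5: completes at 58
  J6: completes at 69
Sum = 260
Average = 260/6
= 43.33


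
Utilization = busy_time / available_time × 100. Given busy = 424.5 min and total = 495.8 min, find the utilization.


Utilization = busy / total × 100
= 424.5 / 495.8 × 100
= 85.6%


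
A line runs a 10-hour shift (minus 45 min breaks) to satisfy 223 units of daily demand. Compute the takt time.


Available = 10×60 - 45 = 555 min
Takt time = 555 / 223
= 2.49 min/unit


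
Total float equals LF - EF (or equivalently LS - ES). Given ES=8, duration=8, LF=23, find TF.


EF = ES + duration = 8 + 8 = 16
LS = LF - duration = 23 - 8 = 15
Total Float = LF - EF = 23 - 16
(or LS - ES = 15 - 8)
= 7


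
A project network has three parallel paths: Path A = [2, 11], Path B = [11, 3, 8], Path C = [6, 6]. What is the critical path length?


Path A: 2 + 11 = 13
Path B: 11 + 3 + 8 = 22
Path C: 6 + 6 = 12
Critical path = longest = max(13, 22, 12)
= 22 (Path B)


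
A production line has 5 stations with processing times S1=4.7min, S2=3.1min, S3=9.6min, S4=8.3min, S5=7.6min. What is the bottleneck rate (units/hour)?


Bottleneck = longest station time
Station times: [4.7, 3.1, 9.6, 8.3, 7.6]
Max = 9.6 min
Rate = 60 / 9.6
= 6.25 units/hour (bottleneck: 9.6min)


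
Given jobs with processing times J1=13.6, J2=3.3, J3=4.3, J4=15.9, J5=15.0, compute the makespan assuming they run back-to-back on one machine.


Sequential makespan: sum all processing times
= 13.6 + 3.3 + 4.3 + 15.9 + 15.0
= 52.1 time units


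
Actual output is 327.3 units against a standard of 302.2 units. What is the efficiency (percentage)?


Efficiency = (actual / standard) × 100
= (327.3 / 302.2) × 100
= 108.3%


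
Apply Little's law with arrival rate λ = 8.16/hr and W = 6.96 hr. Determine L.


Little's law: L = λ × W
= 8.16 × 6.96
= 56.79


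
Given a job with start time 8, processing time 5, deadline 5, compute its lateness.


Completion = 8 + 5 = 13
Lateness = C - d = 13 - 5
= 8


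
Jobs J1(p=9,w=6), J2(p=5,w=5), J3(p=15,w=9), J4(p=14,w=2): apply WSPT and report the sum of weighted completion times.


WSPT order (by p/w): J2 → J1 → J3 → J4
  J2: C=5, w·C=5×5=25
  J1: C=14, w·C=6×14=84
  J3: C=29, w·C=9×29=261
  J4: C=43, w·C=2×43=86
Σ w·C = 456
= 456


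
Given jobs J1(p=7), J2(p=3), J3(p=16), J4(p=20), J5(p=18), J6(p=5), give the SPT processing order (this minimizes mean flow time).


SPT: sort by shortest processing time
  J2: p=3
  J6: p=5
  J1: p=7
  J3: p=16
  J5: p=18
  J4: p=20
Order: J2 → J6 → J1 → J3 → J5 → J4


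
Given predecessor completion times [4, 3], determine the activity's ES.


ES = max of all predecessor completion times
Predecessors: [4, 3]
ES = max(4, 3)
= 4


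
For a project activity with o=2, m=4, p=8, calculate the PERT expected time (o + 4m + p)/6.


te = (o + 4m + p) / 6
= (2 + 4×4 + 8) / 6
= (2 + 16 + 8) / 6
= 26 / 6
= 4.33


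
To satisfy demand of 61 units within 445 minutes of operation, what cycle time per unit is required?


Cycle time = available time / demand
= 445 / 61
= 7.30 min/unit


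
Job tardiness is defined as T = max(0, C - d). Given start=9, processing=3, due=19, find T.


Completion = start + processing = 9 + 3 = 12
Tardiness = max(0, C - d) = max(0, 12 - 19)
= max(0, -7)
= 0


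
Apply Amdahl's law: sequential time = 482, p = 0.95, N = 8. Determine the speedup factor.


Amdahl's law: T_p = T × ((1-p) + p/N)
= 482 × ((1-0.95) + 0.95/8)
= 482 × (0.05 + 0.1187)
= 482 × 0.1688
= 81.34
Speedup = 482/81.34
= 5.93×


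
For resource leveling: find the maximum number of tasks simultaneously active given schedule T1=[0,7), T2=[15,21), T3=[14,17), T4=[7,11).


Check each time point for overlaps:
  t=15: 2 tasks active (T2, T3)
Max concurrent = 2


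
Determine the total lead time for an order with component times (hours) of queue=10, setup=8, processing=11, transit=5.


Lead time = queue + setup + processing + transit
= 10 + 8 + 11 + 5
= 34 hours


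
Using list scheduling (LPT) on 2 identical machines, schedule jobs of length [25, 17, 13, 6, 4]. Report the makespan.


Jobs (LPT sorted): [25, 17, 13, 6, 4]
Machines: 2
  J=25 → Machine 1 (load: 0+25=25)
  J=17 → Machine 2 (load: 0+17=17)
  J=13 → Machine 2 (load: 17+13=30)
  J=6 → Machine 1 (load: 25+6=31)
  J=4 → Machine 2 (load: 30+4=34)
Machine loads: [31, 34]
Makespan = max = 34 time units


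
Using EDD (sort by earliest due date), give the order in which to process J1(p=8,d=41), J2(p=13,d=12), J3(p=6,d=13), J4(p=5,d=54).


EDD: sort by earliest due date
  J2: d=12, p=13
  J3: d=13, p=6
  J1: d=41, p=8
  J4: d=54, p=5
Order: J2 → J3 → J1 → J4


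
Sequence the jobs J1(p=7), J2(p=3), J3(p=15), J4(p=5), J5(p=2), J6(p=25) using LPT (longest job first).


LPT: sort by longest processing time first
  J6: p=25
  J3: p=15
  J1: p=7
  J4: p=5
  J2: p=3
  J5: p=2
Order: J6 → J3 → J1 → J4 → J2 → J5


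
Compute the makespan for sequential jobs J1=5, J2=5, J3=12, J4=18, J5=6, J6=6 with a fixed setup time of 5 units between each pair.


Makespan = Σ processing + (n-1) × setup
= (5 + 5 + 12 + 18 + 6 + 6) + (6-1)×5
= 52 + 25
= 77 time units


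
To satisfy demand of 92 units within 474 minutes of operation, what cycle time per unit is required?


Cycle time = available time / demand
= 474 / 92
= 5.15 min/unit


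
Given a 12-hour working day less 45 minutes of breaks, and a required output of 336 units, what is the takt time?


Available = 12×60 - 45 = 675 min
Takt time = 675 / 336
= 2.01 min/unit


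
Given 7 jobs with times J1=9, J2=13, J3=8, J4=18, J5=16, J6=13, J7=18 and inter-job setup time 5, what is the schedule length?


Makespan = Σ processing + (n-1) × setup
= (9 + 13 + 8 + 18 + 16 + 13 + 18) + (7-1)×5
= 95 + 30
= 125 time units


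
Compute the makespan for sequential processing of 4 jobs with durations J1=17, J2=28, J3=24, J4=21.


Sequential makespan: sum all processing times
= 17 + 28 + 24 + 21
= 90 time units


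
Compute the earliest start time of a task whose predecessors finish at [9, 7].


ES = max of all predecessor completion times
Predecessors: [9, 7]
ES = max(9, 7)
= 9


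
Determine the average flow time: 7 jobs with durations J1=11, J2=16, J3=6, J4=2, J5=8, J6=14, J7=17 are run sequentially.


Completion times:
  J1: completes at 11
  J2: completes at 27
  J3: completes at 33
  J4: completes at 35
  J5: completes at 43
  J6: completes at 57
  J7: completes at 74
Sum = 280
Average = 280/7
= 40.00


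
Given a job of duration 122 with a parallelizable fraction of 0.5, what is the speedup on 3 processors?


Amdahl's law: T_p = T × ((1-p) + p/N)
= 122 × ((1-0.5) + 0.5/3)
= 122 × (0.50 + 0.1667)
= 122 × 0.6667
= 81.33
Speedup = 122/81.33
= 1.50×


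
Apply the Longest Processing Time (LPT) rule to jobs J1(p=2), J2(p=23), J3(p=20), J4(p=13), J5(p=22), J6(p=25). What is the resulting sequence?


LPT: sort by longest processing time first
  J6: p=25
  J2: p=23
  J5: p=22
  J3: p=20
  J4: p=13
  J1: p=2
Order: J6 → J2 → J5 → J3 → J4 → J1


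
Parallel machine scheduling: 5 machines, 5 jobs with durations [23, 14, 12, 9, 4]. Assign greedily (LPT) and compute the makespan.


Jobs (LPT sorted): [23, 14, 12, 9, 4]
Machines: 5
  J=23 → Machine 1 (load: 0+23=23)
  J=14 → Machine 2 (load: 0+14=14)
  J=12 → Machine 3 (load: 0+12=12)
  J=9 → Machine 4 (load: 0+9=9)
  J=4 → Machine 5 (load: 0+4=4)
Machine loads: [23, 14, 12, 9, 4]
Makespan = max = 23 time units


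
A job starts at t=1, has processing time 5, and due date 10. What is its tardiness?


Completion = start + processing = 1 + 5 = 6
Tardiness = max(0, C - d) = max(0, 6 - 10)
= max(0, -4)
= 0


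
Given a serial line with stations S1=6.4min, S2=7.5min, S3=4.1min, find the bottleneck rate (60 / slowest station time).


Bottleneck = longest station time
Station times: [6.4, 7.5, 4.1]
Max = 7.5 min
Rate = 60 / 7.5
= 8.00 units/hour (bottleneck: 7.5min)


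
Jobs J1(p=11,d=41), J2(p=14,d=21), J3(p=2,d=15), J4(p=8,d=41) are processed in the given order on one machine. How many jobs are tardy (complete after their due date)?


Completion vs due date:
  J1: C=11, d=41 → on time
  J2: C=25, d=21 → TARDY
  J3: C=27, d=15 → TARDY
  J4: C=35, d=41 → on time
Tardy jobs: J2, J3
Count = 2


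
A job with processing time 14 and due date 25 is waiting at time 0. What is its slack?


Slack = due - current_time - processing
= 25 - 0 - 14
= 11


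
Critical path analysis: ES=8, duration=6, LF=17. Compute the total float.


EF = ES + duration = 8 + 6 = 14
LS = LF - duration = 17 - 6 = 11
Total Float = LF - EF = 17 - 14
(or LS - ES = 11 - 8)
= 3


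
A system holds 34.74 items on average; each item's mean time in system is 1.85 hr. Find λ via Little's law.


Little's law: L = λW → λ = L / W
= 34.74 / 1.85
= 18.78 per hour


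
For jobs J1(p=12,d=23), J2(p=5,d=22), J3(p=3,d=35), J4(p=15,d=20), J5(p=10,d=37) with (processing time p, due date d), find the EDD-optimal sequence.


EDD: sort by earliest due date
  J4: d=20, p=15
  J2: d=22, p=5
  J1: d=23, p=12
  J3: d=35, p=3
  J5: d=37, p=10
Order: J4 → J2 → J1 → J3 → J5


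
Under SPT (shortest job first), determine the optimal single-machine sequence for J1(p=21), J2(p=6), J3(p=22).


SPT: sort by shortest processing time
  J2: p=6
  J1: p=21
  J3: p=22
Order: J2 → J1 → J3


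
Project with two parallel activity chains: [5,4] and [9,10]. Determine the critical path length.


Path A: 5 + 4 = 9
Path B: 9 + 10 = 19
Critical path = longest = max(9, 19)
= 19 (Path B)


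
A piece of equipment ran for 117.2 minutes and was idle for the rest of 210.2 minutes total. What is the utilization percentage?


Utilization = busy / total × 100
= 117.2 / 210.2 × 100
= 55.8%


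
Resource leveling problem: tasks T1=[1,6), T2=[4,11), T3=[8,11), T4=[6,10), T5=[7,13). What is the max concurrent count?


Check each time point for overlaps:
  t=8: 4 tasks active (T2, T3, T4, T5)
Max concurrent = 4


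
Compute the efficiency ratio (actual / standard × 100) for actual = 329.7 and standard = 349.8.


Efficiency = (actual / standard) × 100
= (329.7 / 349.8) × 100
= 94.3%


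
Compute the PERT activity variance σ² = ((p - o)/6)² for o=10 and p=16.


σ² = ((p - o) / 6)² = (p - o)² / 36
= (16 - 10)² / 36
= 6² / 36
= 36 / 36
= 1.0000


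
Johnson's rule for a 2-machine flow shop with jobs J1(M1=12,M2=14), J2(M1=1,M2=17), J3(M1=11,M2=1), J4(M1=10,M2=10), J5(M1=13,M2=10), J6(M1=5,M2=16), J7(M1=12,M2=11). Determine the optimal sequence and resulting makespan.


Johnson's rule:
Group 1 (M1≤M2, sort by M1): ['J2', 'J6', 'J4', 'J1']
Group 2 (M1>M2, sort desc M2): ['J7', 'J5', 'J3']
Sequence: J2 → J6 → J4 → J1 → J7 → J5 → J3
Makespan calculation:
  J2: M1 done=1, M2 done=18
  J6: M1 done=6, M2 done=34
  J4: M1 done=16, M2 done=44
  J1: M1 done=28, M2 done=58
  J7: M1 done=40, M2 done=69
  J5: M1 done=53, M2 done=79
  J3: M1 done=64, M2 done=80
= Sequence: J2 → J6 → J4 → J1 → J7 → J5 → J3, Makespan: 80


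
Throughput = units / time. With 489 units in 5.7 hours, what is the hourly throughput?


Throughput = units / time
= 489 / 5.7
= 85.8 units/hour


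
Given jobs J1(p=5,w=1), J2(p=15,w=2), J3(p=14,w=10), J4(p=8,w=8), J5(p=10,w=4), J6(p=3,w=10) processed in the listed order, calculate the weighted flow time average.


Completion times:
  J1: C=5, w×C=1×5=5
  J2: C=20, w×C=2×20=40
  J3: C=34, w×C=10×34=340
  J4: C=42, w×C=8×42=336
  J5: C=52, w×C=4×52=208
  J6: C=55, w×C=10×55=550
Sum w×C = 1479
Sum w = 35
Weighted avg = 1479/35
= 42.26


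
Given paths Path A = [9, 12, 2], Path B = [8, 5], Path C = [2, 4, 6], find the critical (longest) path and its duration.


Path A: 9 + 12 + 2 = 23
Path B: 8 + 5 = 13
Path C: 2 + 4 + 6 = 12
Critical path = longest = max(23, 13, 12)
= 23 (Path A)


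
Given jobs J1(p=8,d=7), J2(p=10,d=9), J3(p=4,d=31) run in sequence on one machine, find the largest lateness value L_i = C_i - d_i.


Lateness per job (L = C - d):
  J1: C=8, d=7, L=1
  J2: C=18, d=9, L=9
  J3: C=22, d=31, L=-9
Lmax = max(1, 9, -9)
= 9


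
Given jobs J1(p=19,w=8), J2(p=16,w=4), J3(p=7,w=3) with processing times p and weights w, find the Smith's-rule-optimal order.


WSPT (Smith's rule): sort by p/w ascending
  J3: p/w = 7/3 = 2.333
  J1: p/w = 19/8 = 2.375
  J2: p/w = 16/4 = 4.000
Order: J3 → J1 → J2


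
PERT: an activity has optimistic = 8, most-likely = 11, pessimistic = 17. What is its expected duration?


te = (o + 4m + p) / 6
= (8 + 4×11 + 17) / 6
= (8 + 44 + 17) / 6
= 69 / 6
= 11.50


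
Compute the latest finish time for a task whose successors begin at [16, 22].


LF = min of all successor start times
Successors start at: [16, 22]
LF = min(16, 22)
= 16


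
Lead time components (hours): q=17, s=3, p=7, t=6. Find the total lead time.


Lead time = queue + setup + processing + transit
= 17 + 3 + 7 + 6
= 33 hours


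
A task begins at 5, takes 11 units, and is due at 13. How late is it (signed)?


Completion = 5 + 11 = 16
Lateness = C - d = 16 - 13
= 3


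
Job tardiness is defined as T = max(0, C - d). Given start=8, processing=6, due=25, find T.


Completion = start + processing = 8 + 6 = 14
Tardiness = max(0, C - d) = max(0, 14 - 25)
= max(0, -11)
= 0


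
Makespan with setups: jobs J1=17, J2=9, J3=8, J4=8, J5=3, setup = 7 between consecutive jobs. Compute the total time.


Makespan = Σ processing + (n-1) × setup
= (17 + 9 + 8 + 8 + 3) + (5-1)×7
= 45 + 28
= 73 time units


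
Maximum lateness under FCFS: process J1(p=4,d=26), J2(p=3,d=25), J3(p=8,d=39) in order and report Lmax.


Lateness per job (L = C - d):
  J1: C=4, d=26, L=-22
  J2: C=7, d=25, L=-18
  J3: C=15, d=39, L=-24
Lmax = max(-22, -18, -24)
= -18


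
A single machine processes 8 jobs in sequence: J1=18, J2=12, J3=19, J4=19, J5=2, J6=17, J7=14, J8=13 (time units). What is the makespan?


Sequential makespan: sum all processing times
= 18 + 12 + 19 + 19 + 2 + 17 + 14 + 13
= 114 time units


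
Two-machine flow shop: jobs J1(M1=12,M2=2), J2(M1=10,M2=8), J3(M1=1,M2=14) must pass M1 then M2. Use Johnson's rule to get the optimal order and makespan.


Johnson's rule:
Group 1 (M1≤M2, sort by M1): ['J3']
Group 2 (M1>M2, sort desc M2): ['J2', 'J1']
Sequence: J3 → J2 → J1
Makespan calculation:
  J3: M1 done=1, M2 done=15
  J2: M1 done=11, M2 done=23
  J1: M1 done=23, M2 done=25
= Sequence: J3 → J2 → J1, Makespan: 25


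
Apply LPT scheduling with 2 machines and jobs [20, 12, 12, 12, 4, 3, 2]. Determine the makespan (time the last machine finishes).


Jobs (LPT sorted): [20, 12, 12, 12, 4, 3, 2]
Machines: 2
  J=20 → Machine 1 (load: 0+20=20)
  J=12 → Machine 2 (load: 0+12=12)
  J=12 → Machine 2 (load: 12+12=24)
  J=12 → Machine 1 (load: 20+12=32)
  J=4 → Machine 2 (load: 24+4=28)
  J=3 → Machine 2 (load: 28+3=31)
  J=2 → Machine 2 (load: 31+2=33)
Machine loads: [32, 33]
Makespan = max = 33 time units


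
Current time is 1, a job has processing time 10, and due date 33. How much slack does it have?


Slack = due - current_time - processing
= 33 - 1 - 10
= 22


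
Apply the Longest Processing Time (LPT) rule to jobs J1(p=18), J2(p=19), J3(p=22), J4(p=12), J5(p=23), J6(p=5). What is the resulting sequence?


LPT: sort by longest processing time first
  J5: p=23
  J3: p=22
  J2: p=19
  J1: p=18
  J4: p=12
  J6: p=5
Order: J5 → J3 → J2 → J1 → J4 → J6


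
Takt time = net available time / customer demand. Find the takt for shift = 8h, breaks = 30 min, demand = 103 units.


Available = 8×60 - 30 = 450 min
Takt time = 450 / 103
= 4.37 min/unit


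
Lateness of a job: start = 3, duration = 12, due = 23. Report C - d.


Completion = 3 + 12 = 15
Lateness = C - d = 15 - 23
= -8


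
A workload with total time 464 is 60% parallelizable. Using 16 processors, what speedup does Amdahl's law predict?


Amdahl's law: T_p = T × ((1-p) + p/N)
= 464 × ((1-0.6) + 0.6/16)
= 464 × (0.40 + 0.0375)
= 464 × 0.4375
= 203.00
Speedup = 464/203.00
= 2.29×


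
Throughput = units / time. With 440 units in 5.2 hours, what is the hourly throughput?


Throughput = units / time
= 440 / 5.2
= 84.6 units/hour


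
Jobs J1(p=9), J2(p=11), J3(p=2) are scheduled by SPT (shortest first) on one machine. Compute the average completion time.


SPT order: J3 → J1 → J2
Completion times:
  J3: C=2
  J1: C=11
  J2: C=22
Sum = 35, n = 3
Mean flow = 35/3
= 11.67


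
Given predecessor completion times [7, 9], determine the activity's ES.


ES = max of all predecessor completion times
Predecessors: [7, 9]
ES = max(7, 9)
= 9


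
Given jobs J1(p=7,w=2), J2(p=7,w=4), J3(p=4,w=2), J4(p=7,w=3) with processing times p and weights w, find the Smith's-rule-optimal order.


WSPT (Smith's rule): sort by p/w ascending
  J2: p/w = 7/4 = 1.750
  J3: p/w = 4/2 = 2.000
  J4: p/w = 7/3 = 2.333
  J1: p/w = 7/2 = 3.500
Order: J2 → J3 → J4 → J1


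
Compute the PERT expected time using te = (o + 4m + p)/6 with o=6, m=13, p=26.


te = (o + 4m + p) / 6
= (6 + 4×13 + 26) / 6
= (6 + 52 + 26) / 6
= 84 / 6
= 14.00


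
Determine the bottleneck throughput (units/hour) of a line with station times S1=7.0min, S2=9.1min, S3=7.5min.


Bottleneck = longest station time
Station times: [7.0, 9.1, 7.5]
Max = 9.1 min
Rate = 60 / 9.1
= 6.59 units/hour (bottleneck: 9.1min)


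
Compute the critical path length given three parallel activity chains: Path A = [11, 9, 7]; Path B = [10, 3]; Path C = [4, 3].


Path A: 11 + 9 + 7 = 27
Path B: 10 + 3 = 13
Path C: 4 + 3 = 7
Critical path = longest = max(27, 13, 7)
= 27 (Path A)


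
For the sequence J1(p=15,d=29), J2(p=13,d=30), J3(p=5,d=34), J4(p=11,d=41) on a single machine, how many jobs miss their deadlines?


Completion vs due date:
  J1: C=15, d=29 → on time
  J2: C=28, d=30 → on time
  J3: C=33, d=34 → on time
  J4: C=44, d=41 → TARDY
Tardy jobs: J4
Count = 1


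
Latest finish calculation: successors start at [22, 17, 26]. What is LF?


LF = min of all successor start times
Successors start at: [22, 17, 26]
LF = min(22, 17, 26)
= 17


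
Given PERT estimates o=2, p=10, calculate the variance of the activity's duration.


σ² = ((p - o) / 6)² = (p - o)² / 36
= (10 - 2)² / 36
= 8² / 36
= 64 / 36
= 1.7778


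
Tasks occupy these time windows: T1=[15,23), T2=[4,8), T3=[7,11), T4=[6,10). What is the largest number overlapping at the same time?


Check each time point for overlaps:
  t=7: 3 tasks active (T2, T3, T4)
Max concurrent = 3


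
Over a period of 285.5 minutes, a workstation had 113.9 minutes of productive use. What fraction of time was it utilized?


Utilization = busy / total × 100
= 113.9 / 285.5 × 100
= 39.9%


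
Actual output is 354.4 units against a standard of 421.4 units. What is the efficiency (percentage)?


Efficiency = (actual / standard) × 100
= (354.4 / 421.4) × 100
= 84.1%


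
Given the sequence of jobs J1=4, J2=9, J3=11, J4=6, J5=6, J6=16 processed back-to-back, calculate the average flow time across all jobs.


Completion times:
  J1: completes at 4
  J2: completes at 13
  J3: completes at 24
  J4: completes at 30
  J5: completes at 36
  J6: completes at 52
Sum = 159
Average = 159/6
= 26.50


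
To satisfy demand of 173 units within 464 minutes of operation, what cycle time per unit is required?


Cycle time = available time / demand
= 464 / 173
= 2.68 min/unit


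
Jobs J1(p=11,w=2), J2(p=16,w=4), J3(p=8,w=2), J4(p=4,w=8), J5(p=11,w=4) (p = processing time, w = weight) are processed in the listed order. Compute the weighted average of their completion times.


Completion times:
  J1: C=11, w×C=2×11=22
  J2: C=27, w×C=4×27=108
  J3: C=35, w×C=2×35=70
  J4: C=39, w×C=8×39=312
  J5: C=50, w×C=4×50=200
Sum w×C = 712
Sum w = 20
Weighted avg = 712/20
= 35.60


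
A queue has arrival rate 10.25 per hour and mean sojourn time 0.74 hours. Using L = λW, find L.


Little's law: L = λ × W
= 10.25 × 0.74
= 7.58


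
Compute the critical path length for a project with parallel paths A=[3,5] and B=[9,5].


Path A: 3 + 5 = 8
Path B: 9 + 5 = 14
Critical path = longest = max(8, 14)
= 14 (Path B)


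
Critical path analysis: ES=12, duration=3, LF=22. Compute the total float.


EF = ES + duration = 12 + 3 = 15
LS = LF - duration = 22 - 3 = 19
Total Float = LF - EF = 22 - 15
(or LS - ES = 19 - 12)
= 7


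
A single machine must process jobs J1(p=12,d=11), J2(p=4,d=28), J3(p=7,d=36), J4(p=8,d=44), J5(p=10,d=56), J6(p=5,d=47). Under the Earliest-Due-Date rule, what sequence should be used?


EDD: sort by earliest due date
  J1: d=11, p=12
  J2: d=28, p=4
  J3: d=36, p=7
  J4: d=44, p=8
  J6: d=47, p=5
  J5: d=56, p=10
Order: J1 → J2 → J3 → J4 → J6 → J5


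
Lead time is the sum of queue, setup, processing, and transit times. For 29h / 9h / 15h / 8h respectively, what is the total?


Lead time = queue + setup + processing + transit
= 29 + 9 + 15 + 8
= 61 hours


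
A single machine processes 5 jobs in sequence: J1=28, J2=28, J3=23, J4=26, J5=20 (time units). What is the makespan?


Sequential makespan: sum all processing times
= 28 + 28 + 23 + 26 + 20
= 125 time units


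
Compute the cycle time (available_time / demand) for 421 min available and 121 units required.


Cycle time = available time / demand
= 421 / 121
= 3.48 min/unit


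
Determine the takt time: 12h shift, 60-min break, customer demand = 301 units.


Available = 12×60 - 60 = 660 min
Takt time = 660 / 301
= 2.19 min/unit


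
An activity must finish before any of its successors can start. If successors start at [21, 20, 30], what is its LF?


LF = min of all successor start times
Successors start at: [21, 20, 30]
LF = min(21, 20, 30)
= 20


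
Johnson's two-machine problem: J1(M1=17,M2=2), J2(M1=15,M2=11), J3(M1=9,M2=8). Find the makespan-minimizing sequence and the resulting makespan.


Johnson's rule:
Group 1 (M1≤M2, sort by M1): []
Group 2 (M1>M2, sort desc M2): ['J2', 'J3', 'J1']
Sequence: J2 → J3 → J1
Makespan calculation:
  J2: M1 done=15, M2 done=26
  J3: M1 done=24, M2 done=34
  J1: M1 done=41, M2 done=43
= Sequence: J2 → J3 → J1, Makespan: 43


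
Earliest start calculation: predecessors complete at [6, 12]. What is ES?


ES = max of all predecessor completion times
Predecessors: [6, 12]
ES = max(6, 12)
= 12


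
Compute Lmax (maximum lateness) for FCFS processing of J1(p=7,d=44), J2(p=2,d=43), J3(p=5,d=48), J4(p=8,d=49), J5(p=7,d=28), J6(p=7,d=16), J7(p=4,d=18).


Lateness per job (L = C - d):
  J1: C=7, d=44, L=-37
  J2: C=9, d=43, L=-34
  J3: C=14, d=48, L=-34
  J4: C=22, d=49, L=-27
  J5: C=29, d=28, L=1
  J6: C=36, d=16, L=20
  J7: C=40, d=18, L=22
Lmax = max(-37, -34, -34, -27, 1, 20, 22)
= 22


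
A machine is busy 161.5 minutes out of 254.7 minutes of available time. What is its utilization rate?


Utilization = busy / total × 100
= 161.5 / 254.7 × 100
= 63.4%


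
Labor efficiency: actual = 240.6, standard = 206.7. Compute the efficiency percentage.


Efficiency = (actual / standard) × 100
= (240.6 / 206.7) × 100
= 116.4%


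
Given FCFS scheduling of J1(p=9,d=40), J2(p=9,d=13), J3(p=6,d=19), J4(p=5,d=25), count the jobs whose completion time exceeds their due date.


Completion vs due date:
  J1: C=9, d=40 → on time
  J2: C=18, d=13 → TARDY
  J3: C=24, d=19 → TARDY
  J4: C=29, d=25 → TARDY
Tardy jobs: J2, J3, J4
Count = 3


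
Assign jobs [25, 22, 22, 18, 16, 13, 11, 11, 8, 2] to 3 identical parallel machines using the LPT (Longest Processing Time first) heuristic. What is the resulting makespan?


Jobs (LPT sorted): [25, 22, 22, 18, 16, 13, 11, 11, 8, 2]
Machines: 3
  J=25 → Machine 1 (load: 0+25=25)
  J=22 → Machine 2 (load: 0+22=22)
  J=22 → Machine 3 (load: 0+22=22)
  J=18 → Machine 2 (load: 22+18=40)
  J=16 → Machine 3 (load: 22+16=38)
  J=13 → Machine 1 (load: 25+13=38)
  J=11 → Machine 1 (load: 38+11=49)
  J=11 → Machine 3 (load: 38+11=49)
  J=8 → Machine 2 (load: 40+8=48)
  J=2 → Machine 2 (load: 48+2=50)
Machine loads: [49, 50, 49]
Makespan = max = 50 time units


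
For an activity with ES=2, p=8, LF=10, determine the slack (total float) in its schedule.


EF = ES + duration = 2 + 8 = 10
LS = LF - duration = 10 - 8 = 2
Total Float = LF - EF = 10 - 10
(or LS - ES = 2 - 2)
= 0


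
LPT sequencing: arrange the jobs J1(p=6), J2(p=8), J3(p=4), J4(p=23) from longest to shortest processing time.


LPT: sort by longest processing time first
  J4: p=23
  J2: p=8
  J1: p=6
  J3: p=4
Order: J4 → J2 → J1 → J3


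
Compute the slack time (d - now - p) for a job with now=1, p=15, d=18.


Slack = due - current_time - processing
= 18 - 1 - 15
= 2


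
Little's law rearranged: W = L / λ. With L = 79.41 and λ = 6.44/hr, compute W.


Little's law: L = λW → W = L / λ
= 79.41 / 6.44
= 12.33 hours


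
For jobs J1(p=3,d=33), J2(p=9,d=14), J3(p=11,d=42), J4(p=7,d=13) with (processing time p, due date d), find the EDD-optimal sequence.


EDD: sort by earliest due date
  J4: d=13, p=7
  J2: d=14, p=9
  J1: d=33, p=3
  J3: d=42, p=11
Order: J4 → J2 → J1 → J3


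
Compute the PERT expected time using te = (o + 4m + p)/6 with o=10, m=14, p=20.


te = (o + 4m + p) / 6
= (10 + 4×14 + 20) / 6
= (10 + 56 + 20) / 6
= 86 / 6
= 14.33


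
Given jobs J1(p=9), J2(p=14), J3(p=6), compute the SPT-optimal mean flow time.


SPT order: J3 → J1 → J2
Completion times:
  J3: C=6
  J1: C=15
  J2: C=29
Sum = 50, n = 3
Mean flow = 50/3
= 16.67


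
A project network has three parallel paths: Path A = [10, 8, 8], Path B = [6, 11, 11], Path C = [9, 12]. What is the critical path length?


Path A: 10 + 8 + 8 = 26
Path B: 6 + 11 + 11 = 28
Path C: 9 + 12 = 21
Critical path = longest = max(26, 28, 21)
= 28 (Path B)


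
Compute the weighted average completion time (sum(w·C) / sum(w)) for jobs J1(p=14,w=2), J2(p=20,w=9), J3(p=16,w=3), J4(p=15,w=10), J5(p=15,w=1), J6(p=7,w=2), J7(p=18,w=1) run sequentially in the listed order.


Completion times:
  J1: C=14, w×C=2×14=28
  J2: C=34, w×C=9×34=306
  J3: C=50, w×C=3×50=150
  J4: C=65, w×C=10×65=650
  J5: C=80, w×C=1×80=80
  J6: C=87, w×C=2×87=174
  J7: C=105, w×C=1×105=105
Sum w×C = 1493
Sum w = 28
Weighted avg = 1493/28
= 53.32


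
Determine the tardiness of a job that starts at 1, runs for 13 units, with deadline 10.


Completion = start + processing = 1 + 13 = 14
Tardiness = max(0, C - d) = max(0, 14 - 10)
= max(0, 4)
= 4


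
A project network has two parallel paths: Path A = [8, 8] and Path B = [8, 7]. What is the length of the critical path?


Path A: 8 + 8 = 16
Path B: 8 + 7 = 15
Critical path = longest = max(16, 15)
= 16 (Path A)


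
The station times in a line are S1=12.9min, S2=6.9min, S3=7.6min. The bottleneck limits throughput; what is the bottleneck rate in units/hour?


Bottleneck = longest station time
Station times: [12.9, 6.9, 7.6]
Max = 12.9 min
Rate = 60 / 12.9
= 4.65 units/hour (bottleneck: 12.9min)


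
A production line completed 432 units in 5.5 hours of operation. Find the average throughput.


Throughput = units / time
= 432 / 5.5
= 78.5 units/hour


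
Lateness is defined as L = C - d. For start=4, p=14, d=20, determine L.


Completion = 4 + 14 = 18
Lateness = C - d = 18 - 20
= -2


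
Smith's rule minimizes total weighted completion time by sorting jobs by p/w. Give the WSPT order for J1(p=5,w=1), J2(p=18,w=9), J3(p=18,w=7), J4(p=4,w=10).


WSPT (Smith's rule): sort by p/w ascending
  J4: p/w = 4/10 = 0.400
  J2: p/w = 18/9 = 2.000
  J3: p/w = 18/7 = 2.571
  J1: p/w = 5/1 = 5.000
Order: J4 → J2 → J3 → J1


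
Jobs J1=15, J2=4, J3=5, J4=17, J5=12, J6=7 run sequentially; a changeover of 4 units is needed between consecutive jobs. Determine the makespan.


Makespan = Σ processing + (n-1) × setup
= (15 + 4 + 5 + 17 + 12 + 7) + (6-1)×4
= 60 + 20
= 80 time units


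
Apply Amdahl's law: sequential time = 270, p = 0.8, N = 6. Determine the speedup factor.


Amdahl's law: T_p = T × ((1-p) + p/N)
= 270 × ((1-0.8) + 0.8/6)
= 270 × (0.20 + 0.1333)
= 270 × 0.3333
= 90.00
Speedup = 270/90.00
= 3.00×


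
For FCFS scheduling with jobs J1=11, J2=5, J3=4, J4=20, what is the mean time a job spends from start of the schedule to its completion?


Completion times:
  J1: completes at 11
  J2: completes at 16
  J3: completes at 20
  J4: completes at 40
Sum = 87
Average = 87/4
= 21.75


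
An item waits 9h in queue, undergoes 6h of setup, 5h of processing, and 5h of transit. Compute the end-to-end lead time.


Lead time = queue + setup + processing + transit
= 9 + 6 + 5 + 5
= 25 hours


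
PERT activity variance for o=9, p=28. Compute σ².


σ² = ((p - o) / 6)² = (p - o)² / 36
= (28 - 9)² / 36
= 19² / 36
= 361 / 36
= 10.0278


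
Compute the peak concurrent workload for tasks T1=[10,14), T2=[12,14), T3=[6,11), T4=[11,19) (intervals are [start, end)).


Check each time point for overlaps:
  t=12: 3 tasks active (T1, T2, T4)
Max concurrent = 3


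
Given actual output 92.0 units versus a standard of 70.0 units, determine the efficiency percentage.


Efficiency = (actual / standard) × 100
= (92.0 / 70.0) × 100
= 131.4%


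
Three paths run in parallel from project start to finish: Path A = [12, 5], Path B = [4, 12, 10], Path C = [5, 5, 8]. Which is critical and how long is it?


Path A: 12 + 5 = 17
Path B: 4 + 12 + 10 = 26
Path C: 5 + 5 + 8 = 18
Critical path = longest = max(17, 26, 18)
= 26 (Path B)
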